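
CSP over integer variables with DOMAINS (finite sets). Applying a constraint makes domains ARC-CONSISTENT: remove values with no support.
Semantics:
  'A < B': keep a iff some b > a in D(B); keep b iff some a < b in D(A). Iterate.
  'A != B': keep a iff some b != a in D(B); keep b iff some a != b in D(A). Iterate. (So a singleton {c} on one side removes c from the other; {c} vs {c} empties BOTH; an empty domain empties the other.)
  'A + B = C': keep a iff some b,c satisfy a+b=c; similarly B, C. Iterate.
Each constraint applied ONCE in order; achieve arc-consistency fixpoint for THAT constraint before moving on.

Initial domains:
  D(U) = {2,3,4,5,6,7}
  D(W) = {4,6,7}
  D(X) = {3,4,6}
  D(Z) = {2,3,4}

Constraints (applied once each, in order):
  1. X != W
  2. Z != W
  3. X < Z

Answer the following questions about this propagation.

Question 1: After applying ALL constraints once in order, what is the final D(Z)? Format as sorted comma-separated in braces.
Constraint 1 (X != W) on D(X)={3,4,6} D(W)={4,6,7}: no change
Constraint 2 (Z != W) on D(Z)={2,3,4} D(W)={4,6,7}: no change
Constraint 3 (X < Z) on D(X)={3,4,6} D(Z)={2,3,4}: X {3,4,6}->{3}; Z {2,3,4}->{4}
So after all 3 constraints: D(Z) = {4}

Answer: {4}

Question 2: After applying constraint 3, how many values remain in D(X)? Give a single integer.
Constraint 1 (X != W) on D(X)={3,4,6} D(W)={4,6,7}: no change
Constraint 2 (Z != W) on D(Z)={2,3,4} D(W)={4,6,7}: no change
Constraint 3 (X < Z) on D(X)={3,4,6} D(Z)={2,3,4}: X {3,4,6}->{3}; Z {2,3,4}->{4}
So after constraint 3: D(X)={3}, size = 1

Answer: 1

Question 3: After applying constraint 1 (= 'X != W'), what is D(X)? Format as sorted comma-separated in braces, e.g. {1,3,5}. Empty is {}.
Constraint 1 (X != W) on D(X)={3,4,6} D(W)={4,6,7}: no change
So after constraint 1: D(X) = {3,4,6}

Answer: {3,4,6}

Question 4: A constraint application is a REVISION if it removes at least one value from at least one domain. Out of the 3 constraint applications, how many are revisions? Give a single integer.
Constraint 1 (X != W) on D(X)={3,4,6} D(W)={4,6,7}: no change => not a revision
Constraint 2 (Z != W) on D(Z)={2,3,4} D(W)={4,6,7}: no change => not a revision
Constraint 3 (X < Z) on D(X)={3,4,6} D(Z)={2,3,4}: X {3,4,6}->{3}; Z {2,3,4}->{4} => REVISION
Total revisions = 1

Answer: 1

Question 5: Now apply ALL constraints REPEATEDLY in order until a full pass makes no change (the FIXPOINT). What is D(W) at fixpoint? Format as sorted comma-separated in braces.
Answer: {6,7}

Derivation:
pass 0 (initial): D(W)={4,6,7}
pass 1: X {3,4,6}->{3}; Z {2,3,4}->{4}
pass 2: W {4,6,7}->{6,7}
pass 3: no change
Fixpoint after 3 passes: D(W) = {6,7}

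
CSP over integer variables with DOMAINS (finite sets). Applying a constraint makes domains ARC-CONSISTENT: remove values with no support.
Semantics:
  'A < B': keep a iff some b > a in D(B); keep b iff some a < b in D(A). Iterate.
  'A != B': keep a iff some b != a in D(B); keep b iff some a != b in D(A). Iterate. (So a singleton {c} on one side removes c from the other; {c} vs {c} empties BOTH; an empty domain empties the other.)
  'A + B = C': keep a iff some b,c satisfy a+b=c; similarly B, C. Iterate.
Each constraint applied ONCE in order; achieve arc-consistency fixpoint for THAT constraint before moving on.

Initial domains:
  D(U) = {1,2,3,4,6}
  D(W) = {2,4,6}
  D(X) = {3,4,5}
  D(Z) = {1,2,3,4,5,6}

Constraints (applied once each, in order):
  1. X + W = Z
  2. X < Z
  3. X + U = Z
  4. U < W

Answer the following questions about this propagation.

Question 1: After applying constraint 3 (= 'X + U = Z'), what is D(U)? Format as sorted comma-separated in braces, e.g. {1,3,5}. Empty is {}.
Constraint 1 (X + W = Z) on D(X)={3,4,5} D(W)={2,4,6} D(Z)={1,2,3,4,5,6}: X {3,4,5}->{3,4}; W {2,4,6}->{2}; Z {1,2,3,4,5,6}->{5,6}
Constraint 2 (X < Z) on D(X)={3,4} D(Z)={5,6}: no change
Constraint 3 (X + U = Z) on D(X)={3,4} D(U)={1,2,3,4,6} D(Z)={5,6}: U {1,2,3,4,6}->{1,2,3}
So after constraint 3: D(U) = {1,2,3}

Answer: {1,2,3}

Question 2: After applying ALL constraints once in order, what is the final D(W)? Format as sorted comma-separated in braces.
Constraint 1 (X + W = Z) on D(X)={3,4,5} D(W)={2,4,6} D(Z)={1,2,3,4,5,6}: X {3,4,5}->{3,4}; W {2,4,6}->{2}; Z {1,2,3,4,5,6}->{5,6}
Constraint 2 (X < Z) on D(X)={3,4} D(Z)={5,6}: no change
Constraint 3 (X + U = Z) on D(X)={3,4} D(U)={1,2,3,4,6} D(Z)={5,6}: U {1,2,3,4,6}->{1,2,3}
Constraint 4 (U < W) on D(U)={1,2,3} D(W)={2}: U {1,2,3}->{1}
So after all 4 constraints: D(W) = {2}

Answer: {2}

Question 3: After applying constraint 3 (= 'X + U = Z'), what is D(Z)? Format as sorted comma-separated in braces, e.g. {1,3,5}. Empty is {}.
Answer: {5,6}

Derivation:
Constraint 1 (X + W = Z) on D(X)={3,4,5} D(W)={2,4,6} D(Z)={1,2,3,4,5,6}: X {3,4,5}->{3,4}; W {2,4,6}->{2}; Z {1,2,3,4,5,6}->{5,6}
Constraint 2 (X < Z) on D(X)={3,4} D(Z)={5,6}: no change
Constraint 3 (X + U = Z) on D(X)={3,4} D(U)={1,2,3,4,6} D(Z)={5,6}: U {1,2,3,4,6}->{1,2,3}
So after constraint 3: D(Z) = {5,6}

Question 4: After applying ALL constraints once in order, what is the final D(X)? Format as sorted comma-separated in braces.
Answer: {3,4}

Derivation:
Constraint 1 (X + W = Z) on D(X)={3,4,5} D(W)={2,4,6} D(Z)={1,2,3,4,5,6}: X {3,4,5}->{3,4}; W {2,4,6}->{2}; Z {1,2,3,4,5,6}->{5,6}
Constraint 2 (X < Z) on D(X)={3,4} D(Z)={5,6}: no change
Constraint 3 (X + U = Z) on D(X)={3,4} D(U)={1,2,3,4,6} D(Z)={5,6}: U {1,2,3,4,6}->{1,2,3}
Constraint 4 (U < W) on D(U)={1,2,3} D(W)={2}: U {1,2,3}->{1}
So after all 4 constraints: D(X) = {3,4}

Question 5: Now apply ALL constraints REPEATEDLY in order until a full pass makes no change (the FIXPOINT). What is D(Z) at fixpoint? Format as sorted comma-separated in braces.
pass 0 (initial): D(Z)={1,2,3,4,5,6}
pass 1: U {1,2,3,4,6}->{1}; W {2,4,6}->{2}; X {3,4,5}->{3,4}; Z {1,2,3,4,5,6}->{5,6}
pass 2: X {3,4}->{4}; Z {5,6}->{5}
pass 3: U {1}->{}; W {2}->{}; X {4}->{}; Z {5}->{}
pass 4: no change
Fixpoint after 4 passes: D(Z) = {}

Answer: {}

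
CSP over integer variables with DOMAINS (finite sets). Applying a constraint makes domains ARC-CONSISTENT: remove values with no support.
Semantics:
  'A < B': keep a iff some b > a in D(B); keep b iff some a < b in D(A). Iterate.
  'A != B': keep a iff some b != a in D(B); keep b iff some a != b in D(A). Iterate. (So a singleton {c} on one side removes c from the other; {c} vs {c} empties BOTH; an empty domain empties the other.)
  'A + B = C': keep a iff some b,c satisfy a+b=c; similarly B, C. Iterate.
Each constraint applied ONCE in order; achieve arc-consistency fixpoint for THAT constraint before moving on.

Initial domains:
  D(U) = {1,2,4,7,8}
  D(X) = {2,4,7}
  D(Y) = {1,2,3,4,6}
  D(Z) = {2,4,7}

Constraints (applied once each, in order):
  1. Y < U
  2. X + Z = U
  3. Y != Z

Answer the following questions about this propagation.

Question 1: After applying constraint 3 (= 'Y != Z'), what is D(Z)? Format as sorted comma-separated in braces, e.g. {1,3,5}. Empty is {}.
Constraint 1 (Y < U) on D(Y)={1,2,3,4,6} D(U)={1,2,4,7,8}: U {1,2,4,7,8}->{2,4,7,8}
Constraint 2 (X + Z = U) on D(X)={2,4,7} D(Z)={2,4,7} D(U)={2,4,7,8}: X {2,4,7}->{2,4}; Z {2,4,7}->{2,4}; U {2,4,7,8}->{4,8}
Constraint 3 (Y != Z) on D(Y)={1,2,3,4,6} D(Z)={2,4}: no change
So after constraint 3: D(Z) = {2,4}

Answer: {2,4}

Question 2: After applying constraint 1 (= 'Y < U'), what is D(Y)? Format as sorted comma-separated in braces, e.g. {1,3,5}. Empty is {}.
Constraint 1 (Y < U) on D(Y)={1,2,3,4,6} D(U)={1,2,4,7,8}: U {1,2,4,7,8}->{2,4,7,8}
So after constraint 1: D(Y) = {1,2,3,4,6}

Answer: {1,2,3,4,6}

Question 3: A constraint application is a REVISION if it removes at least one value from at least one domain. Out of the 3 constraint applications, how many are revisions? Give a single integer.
Answer: 2

Derivation:
Constraint 1 (Y < U) on D(Y)={1,2,3,4,6} D(U)={1,2,4,7,8}: U {1,2,4,7,8}->{2,4,7,8} => REVISION
Constraint 2 (X + Z = U) on D(X)={2,4,7} D(Z)={2,4,7} D(U)={2,4,7,8}: X {2,4,7}->{2,4}; Z {2,4,7}->{2,4}; U {2,4,7,8}->{4,8} => REVISION
Constraint 3 (Y != Z) on D(Y)={1,2,3,4,6} D(Z)={2,4}: no change => not a revision
Total revisions = 2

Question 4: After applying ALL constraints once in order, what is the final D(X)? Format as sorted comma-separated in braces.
Constraint 1 (Y < U) on D(Y)={1,2,3,4,6} D(U)={1,2,4,7,8}: U {1,2,4,7,8}->{2,4,7,8}
Constraint 2 (X + Z = U) on D(X)={2,4,7} D(Z)={2,4,7} D(U)={2,4,7,8}: X {2,4,7}->{2,4}; Z {2,4,7}->{2,4}; U {2,4,7,8}->{4,8}
Constraint 3 (Y != Z) on D(Y)={1,2,3,4,6} D(Z)={2,4}: no change
So after all 3 constraints: D(X) = {2,4}

Answer: {2,4}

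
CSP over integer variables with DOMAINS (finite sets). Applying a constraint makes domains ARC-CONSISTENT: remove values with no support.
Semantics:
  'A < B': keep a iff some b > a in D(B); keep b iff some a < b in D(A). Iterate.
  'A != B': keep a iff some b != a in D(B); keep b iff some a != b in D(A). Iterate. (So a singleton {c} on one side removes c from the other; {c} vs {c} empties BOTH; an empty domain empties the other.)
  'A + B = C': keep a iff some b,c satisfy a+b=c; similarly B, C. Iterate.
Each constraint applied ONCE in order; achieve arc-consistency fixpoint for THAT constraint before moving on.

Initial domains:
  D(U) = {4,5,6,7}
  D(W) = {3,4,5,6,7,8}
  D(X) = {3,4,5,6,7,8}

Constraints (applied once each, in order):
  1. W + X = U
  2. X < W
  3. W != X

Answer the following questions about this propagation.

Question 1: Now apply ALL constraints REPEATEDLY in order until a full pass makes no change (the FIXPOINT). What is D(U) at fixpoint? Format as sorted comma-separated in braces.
pass 0 (initial): D(U)={4,5,6,7}
pass 1: U {4,5,6,7}->{6,7}; W {3,4,5,6,7,8}->{4}; X {3,4,5,6,7,8}->{3}
pass 2: U {6,7}->{7}
pass 3: no change
Fixpoint after 3 passes: D(U) = {7}

Answer: {7}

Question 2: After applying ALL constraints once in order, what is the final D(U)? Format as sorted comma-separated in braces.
Answer: {6,7}

Derivation:
Constraint 1 (W + X = U) on D(W)={3,4,5,6,7,8} D(X)={3,4,5,6,7,8} D(U)={4,5,6,7}: W {3,4,5,6,7,8}->{3,4}; X {3,4,5,6,7,8}->{3,4}; U {4,5,6,7}->{6,7}
Constraint 2 (X < W) on D(X)={3,4} D(W)={3,4}: X {3,4}->{3}; W {3,4}->{4}
Constraint 3 (W != X) on D(W)={4} D(X)={3}: no change
So after all 3 constraints: D(U) = {6,7}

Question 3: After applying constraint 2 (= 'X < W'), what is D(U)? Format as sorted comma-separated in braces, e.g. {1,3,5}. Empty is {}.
Answer: {6,7}

Derivation:
Constraint 1 (W + X = U) on D(W)={3,4,5,6,7,8} D(X)={3,4,5,6,7,8} D(U)={4,5,6,7}: W {3,4,5,6,7,8}->{3,4}; X {3,4,5,6,7,8}->{3,4}; U {4,5,6,7}->{6,7}
Constraint 2 (X < W) on D(X)={3,4} D(W)={3,4}: X {3,4}->{3}; W {3,4}->{4}
So after constraint 2: D(U) = {6,7}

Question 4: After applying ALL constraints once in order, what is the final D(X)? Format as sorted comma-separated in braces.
Answer: {3}

Derivation:
Constraint 1 (W + X = U) on D(W)={3,4,5,6,7,8} D(X)={3,4,5,6,7,8} D(U)={4,5,6,7}: W {3,4,5,6,7,8}->{3,4}; X {3,4,5,6,7,8}->{3,4}; U {4,5,6,7}->{6,7}
Constraint 2 (X < W) on D(X)={3,4} D(W)={3,4}: X {3,4}->{3}; W {3,4}->{4}
Constraint 3 (W != X) on D(W)={4} D(X)={3}: no change
So after all 3 constraints: D(X) = {3}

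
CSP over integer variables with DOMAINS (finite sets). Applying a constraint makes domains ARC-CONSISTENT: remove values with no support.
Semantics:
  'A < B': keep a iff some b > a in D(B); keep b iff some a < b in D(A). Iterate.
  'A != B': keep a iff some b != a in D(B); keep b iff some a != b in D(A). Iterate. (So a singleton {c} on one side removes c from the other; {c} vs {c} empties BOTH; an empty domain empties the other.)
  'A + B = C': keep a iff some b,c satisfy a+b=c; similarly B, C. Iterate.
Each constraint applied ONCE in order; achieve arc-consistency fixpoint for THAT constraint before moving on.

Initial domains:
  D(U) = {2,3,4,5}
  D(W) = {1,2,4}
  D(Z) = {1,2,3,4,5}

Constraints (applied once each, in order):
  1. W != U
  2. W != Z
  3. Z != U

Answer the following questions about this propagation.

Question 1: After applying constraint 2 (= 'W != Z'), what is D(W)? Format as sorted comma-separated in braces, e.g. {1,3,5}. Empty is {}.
Constraint 1 (W != U) on D(W)={1,2,4} D(U)={2,3,4,5}: no change
Constraint 2 (W != Z) on D(W)={1,2,4} D(Z)={1,2,3,4,5}: no change
So after constraint 2: D(W) = {1,2,4}

Answer: {1,2,4}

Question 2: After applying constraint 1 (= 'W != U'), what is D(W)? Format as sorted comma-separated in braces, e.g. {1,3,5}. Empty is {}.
Constraint 1 (W != U) on D(W)={1,2,4} D(U)={2,3,4,5}: no change
So after constraint 1: D(W) = {1,2,4}

Answer: {1,2,4}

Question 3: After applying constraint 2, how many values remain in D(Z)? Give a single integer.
Answer: 5

Derivation:
Constraint 1 (W != U) on D(W)={1,2,4} D(U)={2,3,4,5}: no change
Constraint 2 (W != Z) on D(W)={1,2,4} D(Z)={1,2,3,4,5}: no change
So after constraint 2: D(Z)={1,2,3,4,5}, size = 5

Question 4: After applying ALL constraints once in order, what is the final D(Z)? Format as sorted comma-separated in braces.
Constraint 1 (W != U) on D(W)={1,2,4} D(U)={2,3,4,5}: no change
Constraint 2 (W != Z) on D(W)={1,2,4} D(Z)={1,2,3,4,5}: no change
Constraint 3 (Z != U) on D(Z)={1,2,3,4,5} D(U)={2,3,4,5}: no change
So after all 3 constraints: D(Z) = {1,2,3,4,5}

Answer: {1,2,3,4,5}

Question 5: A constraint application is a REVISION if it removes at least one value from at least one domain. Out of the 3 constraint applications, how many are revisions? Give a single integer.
Constraint 1 (W != U) on D(W)={1,2,4} D(U)={2,3,4,5}: no change => not a revision
Constraint 2 (W != Z) on D(W)={1,2,4} D(Z)={1,2,3,4,5}: no change => not a revision
Constraint 3 (Z != U) on D(Z)={1,2,3,4,5} D(U)={2,3,4,5}: no change => not a revision
Total revisions = 0

Answer: 0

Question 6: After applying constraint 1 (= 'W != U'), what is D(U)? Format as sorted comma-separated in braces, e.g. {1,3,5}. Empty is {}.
Constraint 1 (W != U) on D(W)={1,2,4} D(U)={2,3,4,5}: no change
So after constraint 1: D(U) = {2,3,4,5}

Answer: {2,3,4,5}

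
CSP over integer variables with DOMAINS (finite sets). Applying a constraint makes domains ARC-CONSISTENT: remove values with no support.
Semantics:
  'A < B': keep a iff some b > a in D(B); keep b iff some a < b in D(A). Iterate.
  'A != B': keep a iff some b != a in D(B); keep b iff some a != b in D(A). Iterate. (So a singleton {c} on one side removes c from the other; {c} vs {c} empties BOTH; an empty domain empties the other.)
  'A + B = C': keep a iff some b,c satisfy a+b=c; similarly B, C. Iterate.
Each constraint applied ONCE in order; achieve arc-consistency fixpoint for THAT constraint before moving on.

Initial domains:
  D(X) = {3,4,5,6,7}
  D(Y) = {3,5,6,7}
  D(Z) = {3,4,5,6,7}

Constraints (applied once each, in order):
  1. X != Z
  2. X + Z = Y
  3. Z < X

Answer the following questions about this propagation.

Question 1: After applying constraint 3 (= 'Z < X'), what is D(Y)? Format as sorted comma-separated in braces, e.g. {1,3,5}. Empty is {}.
Constraint 1 (X != Z) on D(X)={3,4,5,6,7} D(Z)={3,4,5,6,7}: no change
Constraint 2 (X + Z = Y) on D(X)={3,4,5,6,7} D(Z)={3,4,5,6,7} D(Y)={3,5,6,7}: X {3,4,5,6,7}->{3,4}; Z {3,4,5,6,7}->{3,4}; Y {3,5,6,7}->{6,7}
Constraint 3 (Z < X) on D(Z)={3,4} D(X)={3,4}: Z {3,4}->{3}; X {3,4}->{4}
So after constraint 3: D(Y) = {6,7}

Answer: {6,7}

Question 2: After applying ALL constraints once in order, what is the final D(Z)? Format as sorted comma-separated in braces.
Constraint 1 (X != Z) on D(X)={3,4,5,6,7} D(Z)={3,4,5,6,7}: no change
Constraint 2 (X + Z = Y) on D(X)={3,4,5,6,7} D(Z)={3,4,5,6,7} D(Y)={3,5,6,7}: X {3,4,5,6,7}->{3,4}; Z {3,4,5,6,7}->{3,4}; Y {3,5,6,7}->{6,7}
Constraint 3 (Z < X) on D(Z)={3,4} D(X)={3,4}: Z {3,4}->{3}; X {3,4}->{4}
So after all 3 constraints: D(Z) = {3}

Answer: {3}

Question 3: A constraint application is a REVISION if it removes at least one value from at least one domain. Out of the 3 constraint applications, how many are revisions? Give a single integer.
Answer: 2

Derivation:
Constraint 1 (X != Z) on D(X)={3,4,5,6,7} D(Z)={3,4,5,6,7}: no change => not a revision
Constraint 2 (X + Z = Y) on D(X)={3,4,5,6,7} D(Z)={3,4,5,6,7} D(Y)={3,5,6,7}: X {3,4,5,6,7}->{3,4}; Z {3,4,5,6,7}->{3,4}; Y {3,5,6,7}->{6,7} => REVISION
Constraint 3 (Z < X) on D(Z)={3,4} D(X)={3,4}: Z {3,4}->{3}; X {3,4}->{4} => REVISION
Total revisions = 2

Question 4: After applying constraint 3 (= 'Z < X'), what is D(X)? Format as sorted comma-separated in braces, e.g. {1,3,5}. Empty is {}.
Constraint 1 (X != Z) on D(X)={3,4,5,6,7} D(Z)={3,4,5,6,7}: no change
Constraint 2 (X + Z = Y) on D(X)={3,4,5,6,7} D(Z)={3,4,5,6,7} D(Y)={3,5,6,7}: X {3,4,5,6,7}->{3,4}; Z {3,4,5,6,7}->{3,4}; Y {3,5,6,7}->{6,7}
Constraint 3 (Z < X) on D(Z)={3,4} D(X)={3,4}: Z {3,4}->{3}; X {3,4}->{4}
So after constraint 3: D(X) = {4}

Answer: {4}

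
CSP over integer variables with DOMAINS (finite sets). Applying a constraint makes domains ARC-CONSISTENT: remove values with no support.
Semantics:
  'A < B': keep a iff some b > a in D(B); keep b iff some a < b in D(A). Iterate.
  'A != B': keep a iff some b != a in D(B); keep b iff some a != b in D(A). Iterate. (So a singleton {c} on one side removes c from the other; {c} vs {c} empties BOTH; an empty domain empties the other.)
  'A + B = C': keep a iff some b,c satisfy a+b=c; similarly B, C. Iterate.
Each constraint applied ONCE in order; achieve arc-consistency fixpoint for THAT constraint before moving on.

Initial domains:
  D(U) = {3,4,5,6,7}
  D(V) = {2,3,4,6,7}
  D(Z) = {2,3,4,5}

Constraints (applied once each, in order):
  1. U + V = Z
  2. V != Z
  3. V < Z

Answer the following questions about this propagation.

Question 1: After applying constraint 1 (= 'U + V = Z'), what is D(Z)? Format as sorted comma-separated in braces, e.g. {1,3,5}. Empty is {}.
Constraint 1 (U + V = Z) on D(U)={3,4,5,6,7} D(V)={2,3,4,6,7} D(Z)={2,3,4,5}: U {3,4,5,6,7}->{3}; V {2,3,4,6,7}->{2}; Z {2,3,4,5}->{5}
So after constraint 1: D(Z) = {5}

Answer: {5}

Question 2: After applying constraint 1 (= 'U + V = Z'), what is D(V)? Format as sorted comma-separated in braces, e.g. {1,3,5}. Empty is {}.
Answer: {2}

Derivation:
Constraint 1 (U + V = Z) on D(U)={3,4,5,6,7} D(V)={2,3,4,6,7} D(Z)={2,3,4,5}: U {3,4,5,6,7}->{3}; V {2,3,4,6,7}->{2}; Z {2,3,4,5}->{5}
So after constraint 1: D(V) = {2}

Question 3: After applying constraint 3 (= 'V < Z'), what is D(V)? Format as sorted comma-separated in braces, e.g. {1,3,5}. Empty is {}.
Constraint 1 (U + V = Z) on D(U)={3,4,5,6,7} D(V)={2,3,4,6,7} D(Z)={2,3,4,5}: U {3,4,5,6,7}->{3}; V {2,3,4,6,7}->{2}; Z {2,3,4,5}->{5}
Constraint 2 (V != Z) on D(V)={2} D(Z)={5}: no change
Constraint 3 (V < Z) on D(V)={2} D(Z)={5}: no change
So after constraint 3: D(V) = {2}

Answer: {2}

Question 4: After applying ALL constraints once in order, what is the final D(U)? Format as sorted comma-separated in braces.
Constraint 1 (U + V = Z) on D(U)={3,4,5,6,7} D(V)={2,3,4,6,7} D(Z)={2,3,4,5}: U {3,4,5,6,7}->{3}; V {2,3,4,6,7}->{2}; Z {2,3,4,5}->{5}
Constraint 2 (V != Z) on D(V)={2} D(Z)={5}: no change
Constraint 3 (V < Z) on D(V)={2} D(Z)={5}: no change
So after all 3 constraints: D(U) = {3}

Answer: {3}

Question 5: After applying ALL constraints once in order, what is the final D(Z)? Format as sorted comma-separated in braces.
Answer: {5}

Derivation:
Constraint 1 (U + V = Z) on D(U)={3,4,5,6,7} D(V)={2,3,4,6,7} D(Z)={2,3,4,5}: U {3,4,5,6,7}->{3}; V {2,3,4,6,7}->{2}; Z {2,3,4,5}->{5}
Constraint 2 (V != Z) on D(V)={2} D(Z)={5}: no change
Constraint 3 (V < Z) on D(V)={2} D(Z)={5}: no change
So after all 3 constraints: D(Z) = {5}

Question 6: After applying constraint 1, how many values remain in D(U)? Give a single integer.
Constraint 1 (U + V = Z) on D(U)={3,4,5,6,7} D(V)={2,3,4,6,7} D(Z)={2,3,4,5}: U {3,4,5,6,7}->{3}; V {2,3,4,6,7}->{2}; Z {2,3,4,5}->{5}
So after constraint 1: D(U)={3}, size = 1

Answer: 1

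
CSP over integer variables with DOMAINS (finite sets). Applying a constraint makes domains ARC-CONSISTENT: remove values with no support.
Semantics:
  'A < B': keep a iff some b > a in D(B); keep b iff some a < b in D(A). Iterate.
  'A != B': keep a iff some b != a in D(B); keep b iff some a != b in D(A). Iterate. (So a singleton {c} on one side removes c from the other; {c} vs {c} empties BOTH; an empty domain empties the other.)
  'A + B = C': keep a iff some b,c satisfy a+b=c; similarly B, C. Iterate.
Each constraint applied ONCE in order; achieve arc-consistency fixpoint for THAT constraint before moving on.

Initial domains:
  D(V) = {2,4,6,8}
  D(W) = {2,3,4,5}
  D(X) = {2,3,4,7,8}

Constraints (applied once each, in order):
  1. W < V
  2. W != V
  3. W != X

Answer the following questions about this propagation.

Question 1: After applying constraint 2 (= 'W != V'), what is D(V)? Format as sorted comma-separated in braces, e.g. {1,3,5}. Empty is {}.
Constraint 1 (W < V) on D(W)={2,3,4,5} D(V)={2,4,6,8}: V {2,4,6,8}->{4,6,8}
Constraint 2 (W != V) on D(W)={2,3,4,5} D(V)={4,6,8}: no change
So after constraint 2: D(V) = {4,6,8}

Answer: {4,6,8}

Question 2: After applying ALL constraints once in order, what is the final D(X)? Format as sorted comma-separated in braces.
Answer: {2,3,4,7,8}

Derivation:
Constraint 1 (W < V) on D(W)={2,3,4,5} D(V)={2,4,6,8}: V {2,4,6,8}->{4,6,8}
Constraint 2 (W != V) on D(W)={2,3,4,5} D(V)={4,6,8}: no change
Constraint 3 (W != X) on D(W)={2,3,4,5} D(X)={2,3,4,7,8}: no change
So after all 3 constraints: D(X) = {2,3,4,7,8}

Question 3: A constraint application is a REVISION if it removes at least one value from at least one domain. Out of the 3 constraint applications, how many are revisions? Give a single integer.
Answer: 1

Derivation:
Constraint 1 (W < V) on D(W)={2,3,4,5} D(V)={2,4,6,8}: V {2,4,6,8}->{4,6,8} => REVISION
Constraint 2 (W != V) on D(W)={2,3,4,5} D(V)={4,6,8}: no change => not a revision
Constraint 3 (W != X) on D(W)={2,3,4,5} D(X)={2,3,4,7,8}: no change => not a revision
Total revisions = 1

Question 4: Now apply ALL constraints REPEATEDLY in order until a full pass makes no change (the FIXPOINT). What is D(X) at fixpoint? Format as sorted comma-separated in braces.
Answer: {2,3,4,7,8}

Derivation:
pass 0 (initial): D(X)={2,3,4,7,8}
pass 1: V {2,4,6,8}->{4,6,8}
pass 2: no change
Fixpoint after 2 passes: D(X) = {2,3,4,7,8}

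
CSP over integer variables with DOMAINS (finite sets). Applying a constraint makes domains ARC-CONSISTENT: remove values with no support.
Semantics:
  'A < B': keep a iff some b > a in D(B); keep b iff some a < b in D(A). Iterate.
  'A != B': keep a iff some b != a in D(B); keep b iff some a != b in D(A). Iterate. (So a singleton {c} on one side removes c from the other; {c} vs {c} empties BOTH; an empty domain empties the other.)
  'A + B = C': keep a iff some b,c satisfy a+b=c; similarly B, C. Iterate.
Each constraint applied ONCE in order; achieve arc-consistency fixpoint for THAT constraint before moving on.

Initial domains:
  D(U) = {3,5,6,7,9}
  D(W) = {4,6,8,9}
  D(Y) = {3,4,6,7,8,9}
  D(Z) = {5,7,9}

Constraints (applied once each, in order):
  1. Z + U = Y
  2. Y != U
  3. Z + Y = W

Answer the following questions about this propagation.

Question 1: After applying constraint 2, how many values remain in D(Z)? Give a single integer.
Answer: 1

Derivation:
Constraint 1 (Z + U = Y) on D(Z)={5,7,9} D(U)={3,5,6,7,9} D(Y)={3,4,6,7,8,9}: Z {5,7,9}->{5}; U {3,5,6,7,9}->{3}; Y {3,4,6,7,8,9}->{8}
Constraint 2 (Y != U) on D(Y)={8} D(U)={3}: no change
So after constraint 2: D(Z)={5}, size = 1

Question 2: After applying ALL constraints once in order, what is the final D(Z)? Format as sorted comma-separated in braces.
Answer: {}

Derivation:
Constraint 1 (Z + U = Y) on D(Z)={5,7,9} D(U)={3,5,6,7,9} D(Y)={3,4,6,7,8,9}: Z {5,7,9}->{5}; U {3,5,6,7,9}->{3}; Y {3,4,6,7,8,9}->{8}
Constraint 2 (Y != U) on D(Y)={8} D(U)={3}: no change
Constraint 3 (Z + Y = W) on D(Z)={5} D(Y)={8} D(W)={4,6,8,9}: Z {5}->{}; Y {8}->{}; W {4,6,8,9}->{}
So after all 3 constraints: D(Z) = {}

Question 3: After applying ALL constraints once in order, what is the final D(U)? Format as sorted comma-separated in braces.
Constraint 1 (Z + U = Y) on D(Z)={5,7,9} D(U)={3,5,6,7,9} D(Y)={3,4,6,7,8,9}: Z {5,7,9}->{5}; U {3,5,6,7,9}->{3}; Y {3,4,6,7,8,9}->{8}
Constraint 2 (Y != U) on D(Y)={8} D(U)={3}: no change
Constraint 3 (Z + Y = W) on D(Z)={5} D(Y)={8} D(W)={4,6,8,9}: Z {5}->{}; Y {8}->{}; W {4,6,8,9}->{}
So after all 3 constraints: D(U) = {3}

Answer: {3}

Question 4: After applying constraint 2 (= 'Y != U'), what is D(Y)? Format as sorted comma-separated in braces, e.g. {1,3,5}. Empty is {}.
Answer: {8}

Derivation:
Constraint 1 (Z + U = Y) on D(Z)={5,7,9} D(U)={3,5,6,7,9} D(Y)={3,4,6,7,8,9}: Z {5,7,9}->{5}; U {3,5,6,7,9}->{3}; Y {3,4,6,7,8,9}->{8}
Constraint 2 (Y != U) on D(Y)={8} D(U)={3}: no change
So after constraint 2: D(Y) = {8}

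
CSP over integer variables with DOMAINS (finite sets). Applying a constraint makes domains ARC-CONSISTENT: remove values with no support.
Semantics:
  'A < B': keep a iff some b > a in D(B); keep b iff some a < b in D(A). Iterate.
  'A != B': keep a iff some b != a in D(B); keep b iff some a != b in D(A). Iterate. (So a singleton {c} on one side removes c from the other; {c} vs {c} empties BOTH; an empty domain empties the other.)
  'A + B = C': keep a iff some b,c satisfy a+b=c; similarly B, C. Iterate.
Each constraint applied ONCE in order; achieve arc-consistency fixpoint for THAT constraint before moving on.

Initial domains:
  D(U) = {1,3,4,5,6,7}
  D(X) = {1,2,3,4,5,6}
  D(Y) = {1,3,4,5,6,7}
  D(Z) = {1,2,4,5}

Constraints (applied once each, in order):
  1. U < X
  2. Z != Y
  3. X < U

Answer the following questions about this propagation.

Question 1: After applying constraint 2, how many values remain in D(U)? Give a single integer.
Constraint 1 (U < X) on D(U)={1,3,4,5,6,7} D(X)={1,2,3,4,5,6}: U {1,3,4,5,6,7}->{1,3,4,5}; X {1,2,3,4,5,6}->{2,3,4,5,6}
Constraint 2 (Z != Y) on D(Z)={1,2,4,5} D(Y)={1,3,4,5,6,7}: no change
So after constraint 2: D(U)={1,3,4,5}, size = 4

Answer: 4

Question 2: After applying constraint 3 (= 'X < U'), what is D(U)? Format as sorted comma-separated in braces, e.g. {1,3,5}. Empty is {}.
Answer: {3,4,5}

Derivation:
Constraint 1 (U < X) on D(U)={1,3,4,5,6,7} D(X)={1,2,3,4,5,6}: U {1,3,4,5,6,7}->{1,3,4,5}; X {1,2,3,4,5,6}->{2,3,4,5,6}
Constraint 2 (Z != Y) on D(Z)={1,2,4,5} D(Y)={1,3,4,5,6,7}: no change
Constraint 3 (X < U) on D(X)={2,3,4,5,6} D(U)={1,3,4,5}: X {2,3,4,5,6}->{2,3,4}; U {1,3,4,5}->{3,4,5}
So after constraint 3: D(U) = {3,4,5}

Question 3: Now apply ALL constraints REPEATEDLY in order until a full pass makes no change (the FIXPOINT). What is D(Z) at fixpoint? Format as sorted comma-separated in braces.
pass 0 (initial): D(Z)={1,2,4,5}
pass 1: U {1,3,4,5,6,7}->{3,4,5}; X {1,2,3,4,5,6}->{2,3,4}
pass 2: U {3,4,5}->{}; X {2,3,4}->{}
pass 3: no change
Fixpoint after 3 passes: D(Z) = {1,2,4,5}

Answer: {1,2,4,5}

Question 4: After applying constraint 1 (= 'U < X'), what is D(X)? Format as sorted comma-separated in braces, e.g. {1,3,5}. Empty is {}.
Constraint 1 (U < X) on D(U)={1,3,4,5,6,7} D(X)={1,2,3,4,5,6}: U {1,3,4,5,6,7}->{1,3,4,5}; X {1,2,3,4,5,6}->{2,3,4,5,6}
So after constraint 1: D(X) = {2,3,4,5,6}

Answer: {2,3,4,5,6}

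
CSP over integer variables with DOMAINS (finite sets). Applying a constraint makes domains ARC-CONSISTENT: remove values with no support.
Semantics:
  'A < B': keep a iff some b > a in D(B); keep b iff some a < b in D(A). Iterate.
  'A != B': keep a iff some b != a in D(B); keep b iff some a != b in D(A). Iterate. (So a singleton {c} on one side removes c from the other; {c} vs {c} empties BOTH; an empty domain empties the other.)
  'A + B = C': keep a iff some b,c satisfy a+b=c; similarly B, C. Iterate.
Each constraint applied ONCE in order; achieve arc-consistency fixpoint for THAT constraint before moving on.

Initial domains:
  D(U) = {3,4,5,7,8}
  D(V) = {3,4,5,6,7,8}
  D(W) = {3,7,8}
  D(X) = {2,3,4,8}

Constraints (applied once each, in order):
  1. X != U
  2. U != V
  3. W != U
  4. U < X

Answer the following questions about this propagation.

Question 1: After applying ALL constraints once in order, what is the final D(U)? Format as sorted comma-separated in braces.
Answer: {3,4,5,7}

Derivation:
Constraint 1 (X != U) on D(X)={2,3,4,8} D(U)={3,4,5,7,8}: no change
Constraint 2 (U != V) on D(U)={3,4,5,7,8} D(V)={3,4,5,6,7,8}: no change
Constraint 3 (W != U) on D(W)={3,7,8} D(U)={3,4,5,7,8}: no change
Constraint 4 (U < X) on D(U)={3,4,5,7,8} D(X)={2,3,4,8}: U {3,4,5,7,8}->{3,4,5,7}; X {2,3,4,8}->{4,8}
So after all 4 constraints: D(U) = {3,4,5,7}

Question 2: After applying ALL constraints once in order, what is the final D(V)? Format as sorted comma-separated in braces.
Answer: {3,4,5,6,7,8}

Derivation:
Constraint 1 (X != U) on D(X)={2,3,4,8} D(U)={3,4,5,7,8}: no change
Constraint 2 (U != V) on D(U)={3,4,5,7,8} D(V)={3,4,5,6,7,8}: no change
Constraint 3 (W != U) on D(W)={3,7,8} D(U)={3,4,5,7,8}: no change
Constraint 4 (U < X) on D(U)={3,4,5,7,8} D(X)={2,3,4,8}: U {3,4,5,7,8}->{3,4,5,7}; X {2,3,4,8}->{4,8}
So after all 4 constraints: D(V) = {3,4,5,6,7,8}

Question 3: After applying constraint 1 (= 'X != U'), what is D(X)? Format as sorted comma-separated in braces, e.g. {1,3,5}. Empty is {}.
Constraint 1 (X != U) on D(X)={2,3,4,8} D(U)={3,4,5,7,8}: no change
So after constraint 1: D(X) = {2,3,4,8}

Answer: {2,3,4,8}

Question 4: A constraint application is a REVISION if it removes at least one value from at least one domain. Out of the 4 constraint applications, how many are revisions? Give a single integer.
Constraint 1 (X != U) on D(X)={2,3,4,8} D(U)={3,4,5,7,8}: no change => not a revision
Constraint 2 (U != V) on D(U)={3,4,5,7,8} D(V)={3,4,5,6,7,8}: no change => not a revision
Constraint 3 (W != U) on D(W)={3,7,8} D(U)={3,4,5,7,8}: no change => not a revision
Constraint 4 (U < X) on D(U)={3,4,5,7,8} D(X)={2,3,4,8}: U {3,4,5,7,8}->{3,4,5,7}; X {2,3,4,8}->{4,8} => REVISION
Total revisions = 1

Answer: 1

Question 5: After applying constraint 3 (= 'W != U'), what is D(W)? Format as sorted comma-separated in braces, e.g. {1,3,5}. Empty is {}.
Constraint 1 (X != U) on D(X)={2,3,4,8} D(U)={3,4,5,7,8}: no change
Constraint 2 (U != V) on D(U)={3,4,5,7,8} D(V)={3,4,5,6,7,8}: no change
Constraint 3 (W != U) on D(W)={3,7,8} D(U)={3,4,5,7,8}: no change
So after constraint 3: D(W) = {3,7,8}

Answer: {3,7,8}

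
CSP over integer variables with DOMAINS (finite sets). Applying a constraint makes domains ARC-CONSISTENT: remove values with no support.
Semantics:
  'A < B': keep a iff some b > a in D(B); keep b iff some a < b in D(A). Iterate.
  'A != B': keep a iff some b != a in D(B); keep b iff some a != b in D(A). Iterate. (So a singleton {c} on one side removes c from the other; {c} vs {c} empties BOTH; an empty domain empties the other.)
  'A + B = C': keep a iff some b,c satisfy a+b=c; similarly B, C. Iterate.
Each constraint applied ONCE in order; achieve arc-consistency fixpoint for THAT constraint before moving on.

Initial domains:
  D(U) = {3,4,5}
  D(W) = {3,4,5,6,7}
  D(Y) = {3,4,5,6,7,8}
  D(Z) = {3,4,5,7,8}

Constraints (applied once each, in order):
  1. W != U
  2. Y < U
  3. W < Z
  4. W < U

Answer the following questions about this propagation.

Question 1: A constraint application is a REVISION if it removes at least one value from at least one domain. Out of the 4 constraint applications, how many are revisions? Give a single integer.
Answer: 3

Derivation:
Constraint 1 (W != U) on D(W)={3,4,5,6,7} D(U)={3,4,5}: no change => not a revision
Constraint 2 (Y < U) on D(Y)={3,4,5,6,7,8} D(U)={3,4,5}: Y {3,4,5,6,7,8}->{3,4}; U {3,4,5}->{4,5} => REVISION
Constraint 3 (W < Z) on D(W)={3,4,5,6,7} D(Z)={3,4,5,7,8}: Z {3,4,5,7,8}->{4,5,7,8} => REVISION
Constraint 4 (W < U) on D(W)={3,4,5,6,7} D(U)={4,5}: W {3,4,5,6,7}->{3,4} => REVISION
Total revisions = 3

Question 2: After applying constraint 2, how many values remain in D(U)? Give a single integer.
Answer: 2

Derivation:
Constraint 1 (W != U) on D(W)={3,4,5,6,7} D(U)={3,4,5}: no change
Constraint 2 (Y < U) on D(Y)={3,4,5,6,7,8} D(U)={3,4,5}: Y {3,4,5,6,7,8}->{3,4}; U {3,4,5}->{4,5}
So after constraint 2: D(U)={4,5}, size = 2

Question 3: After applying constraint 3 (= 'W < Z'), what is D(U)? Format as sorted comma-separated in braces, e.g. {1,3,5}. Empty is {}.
Answer: {4,5}

Derivation:
Constraint 1 (W != U) on D(W)={3,4,5,6,7} D(U)={3,4,5}: no change
Constraint 2 (Y < U) on D(Y)={3,4,5,6,7,8} D(U)={3,4,5}: Y {3,4,5,6,7,8}->{3,4}; U {3,4,5}->{4,5}
Constraint 3 (W < Z) on D(W)={3,4,5,6,7} D(Z)={3,4,5,7,8}: Z {3,4,5,7,8}->{4,5,7,8}
So after constraint 3: D(U) = {4,5}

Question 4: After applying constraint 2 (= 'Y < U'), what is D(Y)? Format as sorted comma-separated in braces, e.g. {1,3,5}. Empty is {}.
Answer: {3,4}

Derivation:
Constraint 1 (W != U) on D(W)={3,4,5,6,7} D(U)={3,4,5}: no change
Constraint 2 (Y < U) on D(Y)={3,4,5,6,7,8} D(U)={3,4,5}: Y {3,4,5,6,7,8}->{3,4}; U {3,4,5}->{4,5}
So after constraint 2: D(Y) = {3,4}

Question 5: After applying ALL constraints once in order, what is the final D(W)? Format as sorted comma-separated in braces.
Constraint 1 (W != U) on D(W)={3,4,5,6,7} D(U)={3,4,5}: no change
Constraint 2 (Y < U) on D(Y)={3,4,5,6,7,8} D(U)={3,4,5}: Y {3,4,5,6,7,8}->{3,4}; U {3,4,5}->{4,5}
Constraint 3 (W < Z) on D(W)={3,4,5,6,7} D(Z)={3,4,5,7,8}: Z {3,4,5,7,8}->{4,5,7,8}
Constraint 4 (W < U) on D(W)={3,4,5,6,7} D(U)={4,5}: W {3,4,5,6,7}->{3,4}
So after all 4 constraints: D(W) = {3,4}

Answer: {3,4}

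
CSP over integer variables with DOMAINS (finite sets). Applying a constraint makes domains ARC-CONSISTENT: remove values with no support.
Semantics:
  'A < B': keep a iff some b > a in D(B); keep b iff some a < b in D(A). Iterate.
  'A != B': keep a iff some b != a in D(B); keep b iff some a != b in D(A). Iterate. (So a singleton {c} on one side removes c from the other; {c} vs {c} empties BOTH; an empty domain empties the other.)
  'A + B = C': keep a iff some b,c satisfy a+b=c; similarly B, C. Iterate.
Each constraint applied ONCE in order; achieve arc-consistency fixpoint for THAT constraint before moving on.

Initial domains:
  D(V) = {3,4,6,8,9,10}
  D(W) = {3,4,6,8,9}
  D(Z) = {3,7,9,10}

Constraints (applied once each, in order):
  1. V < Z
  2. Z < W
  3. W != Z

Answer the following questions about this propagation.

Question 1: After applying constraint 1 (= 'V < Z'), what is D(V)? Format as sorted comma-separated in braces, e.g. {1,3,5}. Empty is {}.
Constraint 1 (V < Z) on D(V)={3,4,6,8,9,10} D(Z)={3,7,9,10}: V {3,4,6,8,9,10}->{3,4,6,8,9}; Z {3,7,9,10}->{7,9,10}
So after constraint 1: D(V) = {3,4,6,8,9}

Answer: {3,4,6,8,9}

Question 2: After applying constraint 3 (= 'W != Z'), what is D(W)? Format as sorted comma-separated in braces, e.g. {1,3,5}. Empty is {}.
Constraint 1 (V < Z) on D(V)={3,4,6,8,9,10} D(Z)={3,7,9,10}: V {3,4,6,8,9,10}->{3,4,6,8,9}; Z {3,7,9,10}->{7,9,10}
Constraint 2 (Z < W) on D(Z)={7,9,10} D(W)={3,4,6,8,9}: Z {7,9,10}->{7}; W {3,4,6,8,9}->{8,9}
Constraint 3 (W != Z) on D(W)={8,9} D(Z)={7}: no change
So after constraint 3: D(W) = {8,9}

Answer: {8,9}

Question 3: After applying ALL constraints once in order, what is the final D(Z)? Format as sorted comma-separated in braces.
Answer: {7}

Derivation:
Constraint 1 (V < Z) on D(V)={3,4,6,8,9,10} D(Z)={3,7,9,10}: V {3,4,6,8,9,10}->{3,4,6,8,9}; Z {3,7,9,10}->{7,9,10}
Constraint 2 (Z < W) on D(Z)={7,9,10} D(W)={3,4,6,8,9}: Z {7,9,10}->{7}; W {3,4,6,8,9}->{8,9}
Constraint 3 (W != Z) on D(W)={8,9} D(Z)={7}: no change
So after all 3 constraints: D(Z) = {7}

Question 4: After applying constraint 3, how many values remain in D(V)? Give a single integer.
Answer: 5

Derivation:
Constraint 1 (V < Z) on D(V)={3,4,6,8,9,10} D(Z)={3,7,9,10}: V {3,4,6,8,9,10}->{3,4,6,8,9}; Z {3,7,9,10}->{7,9,10}
Constraint 2 (Z < W) on D(Z)={7,9,10} D(W)={3,4,6,8,9}: Z {7,9,10}->{7}; W {3,4,6,8,9}->{8,9}
Constraint 3 (W != Z) on D(W)={8,9} D(Z)={7}: no change
So after constraint 3: D(V)={3,4,6,8,9}, size = 5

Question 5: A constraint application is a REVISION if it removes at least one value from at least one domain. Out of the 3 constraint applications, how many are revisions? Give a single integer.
Constraint 1 (V < Z) on D(V)={3,4,6,8,9,10} D(Z)={3,7,9,10}: V {3,4,6,8,9,10}->{3,4,6,8,9}; Z {3,7,9,10}->{7,9,10} => REVISION
Constraint 2 (Z < W) on D(Z)={7,9,10} D(W)={3,4,6,8,9}: Z {7,9,10}->{7}; W {3,4,6,8,9}->{8,9} => REVISION
Constraint 3 (W != Z) on D(W)={8,9} D(Z)={7}: no change => not a revision
Total revisions = 2

Answer: 2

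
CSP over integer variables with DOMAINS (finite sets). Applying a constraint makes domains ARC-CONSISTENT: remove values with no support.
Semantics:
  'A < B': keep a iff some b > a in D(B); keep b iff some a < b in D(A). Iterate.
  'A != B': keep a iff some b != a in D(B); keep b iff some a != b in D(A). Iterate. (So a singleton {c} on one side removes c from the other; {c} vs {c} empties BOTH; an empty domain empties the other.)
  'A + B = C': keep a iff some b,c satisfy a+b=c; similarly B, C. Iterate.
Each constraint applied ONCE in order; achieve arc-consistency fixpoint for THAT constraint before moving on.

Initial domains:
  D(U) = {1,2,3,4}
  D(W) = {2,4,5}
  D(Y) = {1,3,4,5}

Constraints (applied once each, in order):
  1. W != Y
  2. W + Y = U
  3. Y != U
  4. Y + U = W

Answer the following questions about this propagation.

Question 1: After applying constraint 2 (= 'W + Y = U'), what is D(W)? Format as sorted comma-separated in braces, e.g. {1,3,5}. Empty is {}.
Constraint 1 (W != Y) on D(W)={2,4,5} D(Y)={1,3,4,5}: no change
Constraint 2 (W + Y = U) on D(W)={2,4,5} D(Y)={1,3,4,5} D(U)={1,2,3,4}: W {2,4,5}->{2}; Y {1,3,4,5}->{1}; U {1,2,3,4}->{3}
So after constraint 2: D(W) = {2}

Answer: {2}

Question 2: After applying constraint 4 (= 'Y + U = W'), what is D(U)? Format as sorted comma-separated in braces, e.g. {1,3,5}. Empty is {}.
Answer: {}

Derivation:
Constraint 1 (W != Y) on D(W)={2,4,5} D(Y)={1,3,4,5}: no change
Constraint 2 (W + Y = U) on D(W)={2,4,5} D(Y)={1,3,4,5} D(U)={1,2,3,4}: W {2,4,5}->{2}; Y {1,3,4,5}->{1}; U {1,2,3,4}->{3}
Constraint 3 (Y != U) on D(Y)={1} D(U)={3}: no change
Constraint 4 (Y + U = W) on D(Y)={1} D(U)={3} D(W)={2}: Y {1}->{}; U {3}->{}; W {2}->{}
So after constraint 4: D(U) = {}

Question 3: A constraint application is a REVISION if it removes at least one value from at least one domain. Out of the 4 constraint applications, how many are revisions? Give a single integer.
Answer: 2

Derivation:
Constraint 1 (W != Y) on D(W)={2,4,5} D(Y)={1,3,4,5}: no change => not a revision
Constraint 2 (W + Y = U) on D(W)={2,4,5} D(Y)={1,3,4,5} D(U)={1,2,3,4}: W {2,4,5}->{2}; Y {1,3,4,5}->{1}; U {1,2,3,4}->{3} => REVISION
Constraint 3 (Y != U) on D(Y)={1} D(U)={3}: no change => not a revision
Constraint 4 (Y + U = W) on D(Y)={1} D(U)={3} D(W)={2}: Y {1}->{}; U {3}->{}; W {2}->{} => REVISION
Total revisions = 2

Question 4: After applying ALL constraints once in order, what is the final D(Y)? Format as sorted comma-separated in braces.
Constraint 1 (W != Y) on D(W)={2,4,5} D(Y)={1,3,4,5}: no change
Constraint 2 (W + Y = U) on D(W)={2,4,5} D(Y)={1,3,4,5} D(U)={1,2,3,4}: W {2,4,5}->{2}; Y {1,3,4,5}->{1}; U {1,2,3,4}->{3}
Constraint 3 (Y != U) on D(Y)={1} D(U)={3}: no change
Constraint 4 (Y + U = W) on D(Y)={1} D(U)={3} D(W)={2}: Y {1}->{}; U {3}->{}; W {2}->{}
So after all 4 constraints: D(Y) = {}

Answer: {}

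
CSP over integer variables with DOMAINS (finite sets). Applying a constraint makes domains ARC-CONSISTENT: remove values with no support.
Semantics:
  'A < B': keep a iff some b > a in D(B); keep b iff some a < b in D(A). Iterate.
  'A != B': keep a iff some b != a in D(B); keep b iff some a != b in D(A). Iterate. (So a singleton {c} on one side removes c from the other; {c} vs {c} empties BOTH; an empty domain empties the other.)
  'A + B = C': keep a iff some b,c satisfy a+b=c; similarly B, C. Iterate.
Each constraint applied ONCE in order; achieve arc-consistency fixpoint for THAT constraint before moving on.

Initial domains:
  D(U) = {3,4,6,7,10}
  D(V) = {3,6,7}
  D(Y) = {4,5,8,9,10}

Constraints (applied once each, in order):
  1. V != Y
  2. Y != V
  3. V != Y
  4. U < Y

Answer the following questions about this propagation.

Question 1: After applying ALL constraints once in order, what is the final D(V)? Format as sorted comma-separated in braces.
Constraint 1 (V != Y) on D(V)={3,6,7} D(Y)={4,5,8,9,10}: no change
Constraint 2 (Y != V) on D(Y)={4,5,8,9,10} D(V)={3,6,7}: no change
Constraint 3 (V != Y) on D(V)={3,6,7} D(Y)={4,5,8,9,10}: no change
Constraint 4 (U < Y) on D(U)={3,4,6,7,10} D(Y)={4,5,8,9,10}: U {3,4,6,7,10}->{3,4,6,7}
So after all 4 constraints: D(V) = {3,6,7}

Answer: {3,6,7}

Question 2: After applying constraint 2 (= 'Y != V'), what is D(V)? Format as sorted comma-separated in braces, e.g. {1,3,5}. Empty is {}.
Constraint 1 (V != Y) on D(V)={3,6,7} D(Y)={4,5,8,9,10}: no change
Constraint 2 (Y != V) on D(Y)={4,5,8,9,10} D(V)={3,6,7}: no change
So after constraint 2: D(V) = {3,6,7}

Answer: {3,6,7}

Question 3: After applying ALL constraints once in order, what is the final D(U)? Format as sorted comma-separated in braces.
Constraint 1 (V != Y) on D(V)={3,6,7} D(Y)={4,5,8,9,10}: no change
Constraint 2 (Y != V) on D(Y)={4,5,8,9,10} D(V)={3,6,7}: no change
Constraint 3 (V != Y) on D(V)={3,6,7} D(Y)={4,5,8,9,10}: no change
Constraint 4 (U < Y) on D(U)={3,4,6,7,10} D(Y)={4,5,8,9,10}: U {3,4,6,7,10}->{3,4,6,7}
So after all 4 constraints: D(U) = {3,4,6,7}

Answer: {3,4,6,7}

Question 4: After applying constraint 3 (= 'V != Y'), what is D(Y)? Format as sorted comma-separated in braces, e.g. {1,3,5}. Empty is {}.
Constraint 1 (V != Y) on D(V)={3,6,7} D(Y)={4,5,8,9,10}: no change
Constraint 2 (Y != V) on D(Y)={4,5,8,9,10} D(V)={3,6,7}: no change
Constraint 3 (V != Y) on D(V)={3,6,7} D(Y)={4,5,8,9,10}: no change
So after constraint 3: D(Y) = {4,5,8,9,10}

Answer: {4,5,8,9,10}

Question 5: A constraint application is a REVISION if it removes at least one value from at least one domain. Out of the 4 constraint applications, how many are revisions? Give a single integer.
Answer: 1

Derivation:
Constraint 1 (V != Y) on D(V)={3,6,7} D(Y)={4,5,8,9,10}: no change => not a revision
Constraint 2 (Y != V) on D(Y)={4,5,8,9,10} D(V)={3,6,7}: no change => not a revision
Constraint 3 (V != Y) on D(V)={3,6,7} D(Y)={4,5,8,9,10}: no change => not a revision
Constraint 4 (U < Y) on D(U)={3,4,6,7,10} D(Y)={4,5,8,9,10}: U {3,4,6,7,10}->{3,4,6,7} => REVISION
Total revisions = 1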